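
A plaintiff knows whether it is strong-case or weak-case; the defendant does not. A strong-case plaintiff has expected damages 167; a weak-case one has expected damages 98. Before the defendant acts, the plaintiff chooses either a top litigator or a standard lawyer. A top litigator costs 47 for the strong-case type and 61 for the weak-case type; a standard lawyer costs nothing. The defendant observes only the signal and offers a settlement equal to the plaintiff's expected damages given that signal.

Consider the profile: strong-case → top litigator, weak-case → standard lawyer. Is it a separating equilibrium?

If types separate, top litigator earns payment 167 and standard lawyer earns 98.
Strong-case: top litigator gives 167 − 47 = 120; standard lawyer gives 98 − 0 = 98. No deviation. ✓
Weak-case: standard lawyer gives 98 − 0 = 98; top litigator gives 167 − 61 = 106. Would deviate. ✗

No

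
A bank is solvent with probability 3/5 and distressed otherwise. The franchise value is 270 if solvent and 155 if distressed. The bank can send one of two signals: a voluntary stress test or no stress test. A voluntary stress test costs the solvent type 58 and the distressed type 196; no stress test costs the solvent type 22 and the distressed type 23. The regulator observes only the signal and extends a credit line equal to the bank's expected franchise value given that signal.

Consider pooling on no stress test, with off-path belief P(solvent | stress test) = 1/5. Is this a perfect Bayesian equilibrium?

On the equilibrium path (no stress test) the regulator holds the prior 3/5 and pays 3/5·270 + 2/5·155 = 224. Off-path (stress test) belief 1/5 gives 1/5·270 + 4/5·155 = 178.
Solvent: no stress test gives 224 − 22 = 202; stress test gives 178 − 58 = 120. Stays. ✓
Distressed: no stress test gives 224 − 23 = 201; stress test gives 178 − 196 = -18. Stays. ✓
Beliefs are Bayes-consistent on-path and both types best-respond.

Yes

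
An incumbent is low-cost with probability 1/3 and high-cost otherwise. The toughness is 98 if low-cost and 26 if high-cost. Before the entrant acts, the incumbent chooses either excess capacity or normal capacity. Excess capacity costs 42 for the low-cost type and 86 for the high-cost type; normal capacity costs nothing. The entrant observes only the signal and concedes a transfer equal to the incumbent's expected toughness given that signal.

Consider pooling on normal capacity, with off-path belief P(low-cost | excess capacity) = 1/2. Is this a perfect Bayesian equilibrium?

At the pooled signal (normal capacity) the entrant holds the prior 1/3 and pays 1/3·98 + 2/3·26 = 50. Off-path (excess capacity) belief 1/2 gives 1/2·98 + 1/2·26 = 62.
Low-cost: normal capacity gives 50 − 0 = 50; excess capacity gives 62 − 42 = 20. Stays. ✓
High-cost: normal capacity gives 50 − 0 = 50; excess capacity gives 62 − 86 = -24. Stays. ✓

Yes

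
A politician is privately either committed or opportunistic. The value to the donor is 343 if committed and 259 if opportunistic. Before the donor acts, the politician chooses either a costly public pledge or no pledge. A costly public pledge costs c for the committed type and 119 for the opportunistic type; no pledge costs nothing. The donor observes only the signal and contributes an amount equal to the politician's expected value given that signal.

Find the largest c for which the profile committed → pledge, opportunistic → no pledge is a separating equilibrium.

84

Under separation: pledge → committed (pays 343); no pledge → opportunistic (pays 259).
Opportunistic: 259 − 0 = 259 ≥ 343 − 119 = 224. Holds regardless of c. ✓
Committed: 343 − c ≥ 259 − 0, so c ≤ 343 − 259 = 84.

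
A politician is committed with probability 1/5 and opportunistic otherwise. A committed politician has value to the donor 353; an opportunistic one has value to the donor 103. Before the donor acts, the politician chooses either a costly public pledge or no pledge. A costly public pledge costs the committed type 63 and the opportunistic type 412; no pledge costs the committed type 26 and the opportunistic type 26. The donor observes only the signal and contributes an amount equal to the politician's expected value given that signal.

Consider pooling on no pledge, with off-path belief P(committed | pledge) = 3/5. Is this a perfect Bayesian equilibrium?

On the equilibrium path (no pledge) the donor holds the prior 1/5 and pays 1/5·353 + 4/5·103 = 153. Off-path (pledge) belief 3/5 gives 3/5·353 + 2/5·103 = 253.
Committed: no pledge gives 153 − 26 = 127; pledge gives 253 − 63 = 190. Deviates. ✗
Opportunistic: no pledge gives 153 − 26 = 127; pledge gives 253 − 412 = -159. Stays. ✓

No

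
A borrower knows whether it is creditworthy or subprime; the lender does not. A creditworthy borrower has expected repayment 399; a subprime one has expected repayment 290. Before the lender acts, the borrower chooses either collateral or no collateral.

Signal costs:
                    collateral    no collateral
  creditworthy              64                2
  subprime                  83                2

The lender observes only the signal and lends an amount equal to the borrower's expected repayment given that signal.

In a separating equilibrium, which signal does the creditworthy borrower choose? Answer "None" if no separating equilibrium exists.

Try creditworthy → collateral, subprime → no collateral:
  If types separate, collateral earns payment 399 and no collateral earns 290.
  Creditworthy: collateral gives 399 − 64 = 335; no collateral gives 290 − 2 = 288. No deviation. ✓
  Subprime: no collateral gives 290 − 2 = 288; collateral gives 399 − 83 = 316. Would deviate. ✗
Try creditworthy → no collateral, subprime → collateral:
  If types separate, no collateral earns payment 399 and collateral earns 290.
  Creditworthy: no collateral gives 399 − 2 = 397; collateral gives 290 − 64 = 226. No deviation. ✓
  Subprime: collateral gives 290 − 83 = 207; no collateral gives 399 − 2 = 397. Would deviate. ✗
Neither assignment is incentive-compatible.

None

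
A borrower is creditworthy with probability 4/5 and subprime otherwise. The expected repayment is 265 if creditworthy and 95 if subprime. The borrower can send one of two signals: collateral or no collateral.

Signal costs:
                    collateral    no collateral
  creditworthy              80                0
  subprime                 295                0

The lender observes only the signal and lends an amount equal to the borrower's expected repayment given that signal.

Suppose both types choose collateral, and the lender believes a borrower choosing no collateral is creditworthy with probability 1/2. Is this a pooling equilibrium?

No

At the pooled signal (collateral) the lender holds the prior 4/5 and pays 4/5·265 + 1/5·95 = 231. Off-path (no collateral) belief 1/2 gives 1/2·265 + 1/2·95 = 180.
Creditworthy: collateral gives 231 − 80 = 151; no collateral gives 180 − 0 = 180. Deviates. ✗
Subprime: collateral gives 231 − 295 = -64; no collateral gives 180 − 0 = 180. Deviates. ✗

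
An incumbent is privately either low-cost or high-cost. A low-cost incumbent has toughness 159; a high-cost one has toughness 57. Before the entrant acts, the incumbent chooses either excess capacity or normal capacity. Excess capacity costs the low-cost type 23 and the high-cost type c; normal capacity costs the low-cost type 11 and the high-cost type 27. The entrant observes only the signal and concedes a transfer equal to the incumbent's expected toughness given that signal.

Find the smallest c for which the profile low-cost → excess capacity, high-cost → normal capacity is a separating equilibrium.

129

Under separation: excess capacity → low-cost (pays 159); normal capacity → high-cost (pays 57).
Low-cost: 159 − 23 = 136 ≥ 57 − 11 = 46. Holds regardless of c. ✓
High-cost: 57 − 27 ≥ 159 − c, so c ≥ 159 − 30 = 129.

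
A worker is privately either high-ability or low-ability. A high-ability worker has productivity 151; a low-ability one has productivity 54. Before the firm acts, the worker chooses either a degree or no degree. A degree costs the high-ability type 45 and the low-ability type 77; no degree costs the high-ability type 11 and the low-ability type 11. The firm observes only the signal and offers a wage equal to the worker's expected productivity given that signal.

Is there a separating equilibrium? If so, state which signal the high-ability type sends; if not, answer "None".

None

Try high-ability → degree, low-ability → no degree:
  If types separate, degree earns payment 151 and no degree earns 54.
  High-ability: degree gives 151 − 45 = 106; no degree gives 54 − 11 = 43. No deviation. ✓
  Low-ability: no degree gives 54 − 11 = 43; degree gives 151 − 77 = 74. Would deviate. ✗
Try high-ability → no degree, low-ability → degree:
  If types separate, no degree earns payment 151 and degree earns 54.
  High-ability: no degree gives 151 − 11 = 140; degree gives 54 − 45 = 9. No deviation. ✓
  Low-ability: degree gives 54 − 77 = -23; no degree gives 151 − 11 = 140. Would deviate. ✗
Neither assignment is incentive-compatible.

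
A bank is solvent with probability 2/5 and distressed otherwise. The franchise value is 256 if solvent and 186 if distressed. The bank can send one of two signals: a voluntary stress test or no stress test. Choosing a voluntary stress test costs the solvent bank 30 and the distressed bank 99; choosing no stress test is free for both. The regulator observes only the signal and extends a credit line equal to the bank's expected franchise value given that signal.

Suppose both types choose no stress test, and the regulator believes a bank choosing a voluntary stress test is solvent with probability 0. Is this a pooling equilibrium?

Yes

At the pooled signal (no stress test) the regulator holds the prior 2/5 and pays 2/5·256 + 3/5·186 = 214. Off-path (stress test) belief 0 gives 0·256 + 1·186 = 186.
Solvent: no stress test gives 214 − 0 = 214; stress test gives 186 − 30 = 156. Stays. ✓
Distressed: no stress test gives 214 − 0 = 214; stress test gives 186 − 99 = 87. Stays. ✓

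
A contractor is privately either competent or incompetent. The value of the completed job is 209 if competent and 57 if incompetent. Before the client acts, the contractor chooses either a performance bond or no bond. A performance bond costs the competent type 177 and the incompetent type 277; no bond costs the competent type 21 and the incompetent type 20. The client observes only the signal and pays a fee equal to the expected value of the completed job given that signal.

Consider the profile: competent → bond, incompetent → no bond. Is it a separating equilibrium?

No

Under separation the client infers type exactly: bond → competent (pays 209), no bond → incompetent (pays 57).
Competent: bond gives 209 − 177 = 32; no bond gives 57 − 21 = 36. Would deviate. ✗
Incompetent: no bond gives 57 − 20 = 37; bond gives 209 − 277 = -68. No deviation. ✓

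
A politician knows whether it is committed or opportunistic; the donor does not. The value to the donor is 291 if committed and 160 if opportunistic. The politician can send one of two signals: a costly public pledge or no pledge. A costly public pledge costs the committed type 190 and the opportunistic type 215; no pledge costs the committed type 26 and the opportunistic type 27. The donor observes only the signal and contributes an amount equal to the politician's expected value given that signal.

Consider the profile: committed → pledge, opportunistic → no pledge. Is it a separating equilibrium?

Under separation the donor infers type exactly: pledge → committed (pays 291), no pledge → opportunistic (pays 160).
Committed: pledge gives 291 − 190 = 101; no pledge gives 160 − 26 = 134. Would deviate. ✗
Opportunistic: no pledge gives 160 − 27 = 133; pledge gives 291 − 215 = 76. No deviation. ✓

No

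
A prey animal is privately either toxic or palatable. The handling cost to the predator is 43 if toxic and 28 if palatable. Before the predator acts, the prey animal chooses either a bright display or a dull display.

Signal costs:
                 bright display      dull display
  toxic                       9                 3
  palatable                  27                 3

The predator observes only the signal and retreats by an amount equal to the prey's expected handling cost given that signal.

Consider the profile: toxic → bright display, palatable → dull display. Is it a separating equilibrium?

Yes

If types separate, bright display earns payment 43 and dull display earns 28.
Toxic: bright display gives 43 − 9 = 34; dull display gives 28 − 3 = 25. No deviation. ✓
Palatable: dull display gives 28 − 3 = 25; bright display gives 43 − 27 = 16. No deviation. ✓
Both incentive constraints hold.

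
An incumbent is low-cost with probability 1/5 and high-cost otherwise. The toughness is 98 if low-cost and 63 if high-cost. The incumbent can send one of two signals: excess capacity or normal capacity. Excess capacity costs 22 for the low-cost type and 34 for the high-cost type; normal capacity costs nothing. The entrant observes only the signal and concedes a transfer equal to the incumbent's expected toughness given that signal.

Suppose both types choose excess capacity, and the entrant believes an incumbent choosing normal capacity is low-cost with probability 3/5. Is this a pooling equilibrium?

At the pooled signal (excess capacity) the entrant holds the prior 1/5 and pays 1/5·98 + 4/5·63 = 70. Off-path (normal capacity) belief 3/5 gives 3/5·98 + 2/5·63 = 84.
Low-cost: excess capacity gives 70 − 22 = 48; normal capacity gives 84 − 0 = 84. Deviates. ✗
High-cost: excess capacity gives 70 − 34 = 36; normal capacity gives 84 − 0 = 84. Deviates. ✗

No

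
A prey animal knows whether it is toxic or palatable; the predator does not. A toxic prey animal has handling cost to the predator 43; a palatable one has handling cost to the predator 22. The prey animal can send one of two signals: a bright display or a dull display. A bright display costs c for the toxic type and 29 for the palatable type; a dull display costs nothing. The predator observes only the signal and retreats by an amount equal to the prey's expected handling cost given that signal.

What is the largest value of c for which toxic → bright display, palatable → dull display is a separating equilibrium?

21

Under separation: bright display → toxic (pays 43); dull display → palatable (pays 22).
Palatable: 22 − 0 = 22 ≥ 43 − 29 = 14. Holds regardless of c. ✓
Toxic: 43 − c ≥ 22 − 0, so c ≤ 43 − 22 = 21.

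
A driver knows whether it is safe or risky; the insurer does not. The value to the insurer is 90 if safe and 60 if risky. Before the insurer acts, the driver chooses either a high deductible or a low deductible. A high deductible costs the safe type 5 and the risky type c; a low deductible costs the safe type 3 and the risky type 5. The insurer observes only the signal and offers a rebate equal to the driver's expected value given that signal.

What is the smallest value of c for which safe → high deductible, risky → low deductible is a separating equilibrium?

Under separation: high deductible → safe (pays 90); low deductible → risky (pays 60).
Safe: 90 − 5 = 85 ≥ 60 − 3 = 57. Holds regardless of c. ✓
Risky: 60 − 5 ≥ 90 − c, so c ≥ 90 − 55 = 35.

35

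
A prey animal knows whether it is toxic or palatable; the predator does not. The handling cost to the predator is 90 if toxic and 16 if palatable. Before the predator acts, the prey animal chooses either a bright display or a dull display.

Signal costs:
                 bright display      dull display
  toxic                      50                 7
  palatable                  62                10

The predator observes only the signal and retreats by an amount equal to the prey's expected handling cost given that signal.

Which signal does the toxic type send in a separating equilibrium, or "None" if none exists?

Try toxic → bright display, palatable → dull display:
  Under separation the predator infers type exactly: bright display → toxic (pays 90), dull display → palatable (pays 16).
  Toxic: bright display gives 90 − 50 = 40; dull display gives 16 − 7 = 9. No deviation. ✓
  Palatable: dull display gives 16 − 10 = 6; bright display gives 90 − 62 = 28. Would deviate. ✗
Try toxic → dull display, palatable → bright display:
  Under separation the predator infers type exactly: dull display → toxic (pays 90), bright display → palatable (pays 16).
  Toxic: dull display gives 90 − 7 = 83; bright display gives 16 − 50 = -34. No deviation. ✓
  Palatable: bright display gives 16 − 62 = -46; dull display gives 90 − 10 = 80. Would deviate. ✗
Neither assignment is incentive-compatible.

None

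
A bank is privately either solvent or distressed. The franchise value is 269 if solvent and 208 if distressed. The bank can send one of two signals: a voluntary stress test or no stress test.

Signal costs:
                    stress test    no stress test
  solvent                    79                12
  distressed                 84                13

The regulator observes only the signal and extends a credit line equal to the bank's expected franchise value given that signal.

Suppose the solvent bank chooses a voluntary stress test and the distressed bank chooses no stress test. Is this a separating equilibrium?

No

If types separate, stress test earns payment 269 and no stress test earns 208.
Solvent: stress test gives 269 − 79 = 190; no stress test gives 208 − 12 = 196. Would deviate. ✗
Distressed: no stress test gives 208 − 13 = 195; stress test gives 269 − 84 = 185. No deviation. ✓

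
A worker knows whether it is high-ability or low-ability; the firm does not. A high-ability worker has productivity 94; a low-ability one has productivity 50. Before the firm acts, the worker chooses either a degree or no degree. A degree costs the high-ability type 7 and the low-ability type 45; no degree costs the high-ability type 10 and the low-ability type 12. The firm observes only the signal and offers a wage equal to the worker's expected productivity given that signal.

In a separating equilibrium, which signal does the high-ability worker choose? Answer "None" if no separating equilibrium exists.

None

Try high-ability → degree, low-ability → no degree:
  Under separation the firm infers type exactly: degree → high-ability (pays 94), no degree → low-ability (pays 50).
  High-ability: degree gives 94 − 7 = 87; no degree gives 50 − 10 = 40. No deviation. ✓
  Low-ability: no degree gives 50 − 12 = 38; degree gives 94 − 45 = 49. Would deviate. ✗
Try high-ability → no degree, low-ability → degree:
  Under separation the firm infers type exactly: no degree → high-ability (pays 94), degree → low-ability (pays 50).
  High-ability: no degree gives 94 − 10 = 84; degree gives 50 − 7 = 43. No deviation. ✓
  Low-ability: degree gives 50 − 45 = 5; no degree gives 94 − 12 = 82. Would deviate. ✗
Neither assignment is incentive-compatible.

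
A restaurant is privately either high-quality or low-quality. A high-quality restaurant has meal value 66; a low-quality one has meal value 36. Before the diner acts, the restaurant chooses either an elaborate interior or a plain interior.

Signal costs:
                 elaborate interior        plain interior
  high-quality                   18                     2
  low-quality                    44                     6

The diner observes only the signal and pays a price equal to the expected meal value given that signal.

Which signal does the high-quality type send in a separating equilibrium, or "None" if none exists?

elaborate interior

Try high-quality → elaborate interior, low-quality → plain interior:
  Under separation the diner infers type exactly: elaborate interior → high-quality (pays 66), plain interior → low-quality (pays 36).
  High-quality: elaborate interior gives 66 − 18 = 48; plain interior gives 36 − 2 = 34. No deviation. ✓
  Low-quality: plain interior gives 36 − 6 = 30; elaborate interior gives 66 − 44 = 22. No deviation. ✓
Both hold — the high-quality type sends elaborate interior.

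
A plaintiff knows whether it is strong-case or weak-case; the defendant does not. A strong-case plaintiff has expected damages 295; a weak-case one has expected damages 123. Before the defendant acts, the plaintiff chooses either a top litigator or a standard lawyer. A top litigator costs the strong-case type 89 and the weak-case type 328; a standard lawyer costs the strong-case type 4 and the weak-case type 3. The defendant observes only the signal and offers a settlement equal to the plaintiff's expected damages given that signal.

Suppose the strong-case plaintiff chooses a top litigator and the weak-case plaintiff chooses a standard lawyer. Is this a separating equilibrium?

Yes

If types separate, top litigator earns payment 295 and standard lawyer earns 123.
Strong-case: top litigator gives 295 − 89 = 206; standard lawyer gives 123 − 4 = 119. No deviation. ✓
Weak-case: standard lawyer gives 123 − 3 = 120; top litigator gives 295 − 328 = -33. No deviation. ✓
Both incentive constraints hold.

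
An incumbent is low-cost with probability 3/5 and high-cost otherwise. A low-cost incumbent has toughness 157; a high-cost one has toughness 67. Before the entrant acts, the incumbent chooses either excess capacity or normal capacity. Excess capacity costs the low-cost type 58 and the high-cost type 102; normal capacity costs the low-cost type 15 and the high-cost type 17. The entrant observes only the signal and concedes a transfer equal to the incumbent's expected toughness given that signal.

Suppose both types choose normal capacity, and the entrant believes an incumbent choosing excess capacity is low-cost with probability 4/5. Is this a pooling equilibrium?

Yes

At the pooled signal (normal capacity) the entrant holds the prior 3/5 and pays 3/5·157 + 2/5·67 = 121. Off-path (excess capacity) belief 4/5 gives 4/5·157 + 1/5·67 = 139.
Low-cost: normal capacity gives 121 − 15 = 106; excess capacity gives 139 − 58 = 81. Stays. ✓
High-cost: normal capacity gives 121 − 17 = 104; excess capacity gives 139 − 102 = 37. Stays. ✓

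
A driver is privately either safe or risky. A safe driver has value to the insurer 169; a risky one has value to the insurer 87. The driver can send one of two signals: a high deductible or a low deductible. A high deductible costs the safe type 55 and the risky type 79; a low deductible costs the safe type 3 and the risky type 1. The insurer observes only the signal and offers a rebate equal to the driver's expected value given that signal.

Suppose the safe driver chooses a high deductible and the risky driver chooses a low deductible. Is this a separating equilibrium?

Under separation the insurer infers type exactly: high deductible → safe (pays 169), low deductible → risky (pays 87).
Safe: high deductible gives 169 − 55 = 114; low deductible gives 87 − 3 = 84. No deviation. ✓
Risky: low deductible gives 87 − 1 = 86; high deductible gives 169 − 79 = 90. Would deviate. ✗

No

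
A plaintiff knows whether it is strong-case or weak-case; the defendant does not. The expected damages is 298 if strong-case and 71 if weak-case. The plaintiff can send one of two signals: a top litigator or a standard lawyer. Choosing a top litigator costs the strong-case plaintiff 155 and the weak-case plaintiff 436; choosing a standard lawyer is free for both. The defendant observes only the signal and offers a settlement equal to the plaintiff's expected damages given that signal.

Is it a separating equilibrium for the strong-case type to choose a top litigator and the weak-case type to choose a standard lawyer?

Yes

Under separation the defendant infers type exactly: top litigator → strong-case (pays 298), standard lawyer → weak-case (pays 71).
Strong-case: top litigator gives 298 − 155 = 143; standard lawyer gives 71 − 0 = 71. No deviation. ✓
Weak-case: standard lawyer gives 71 − 0 = 71; top litigator gives 298 − 436 = -138. No deviation. ✓
Neither type gains from mimicking the other.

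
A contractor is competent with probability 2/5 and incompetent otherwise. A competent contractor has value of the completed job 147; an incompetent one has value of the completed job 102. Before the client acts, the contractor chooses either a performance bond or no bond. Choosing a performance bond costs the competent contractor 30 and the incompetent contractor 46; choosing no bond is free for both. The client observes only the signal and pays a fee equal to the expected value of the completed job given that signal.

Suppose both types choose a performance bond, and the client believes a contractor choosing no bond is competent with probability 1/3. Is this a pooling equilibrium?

At the pooled signal (bond) the client holds the prior 2/5 and pays 2/5·147 + 3/5·102 = 120. Off-path (no bond) belief 1/3 gives 1/3·147 + 2/3·102 = 117.
Competent: bond gives 120 − 30 = 90; no bond gives 117 − 0 = 117. Deviates. ✗
Incompetent: bond gives 120 − 46 = 74; no bond gives 117 − 0 = 117. Deviates. ✗

No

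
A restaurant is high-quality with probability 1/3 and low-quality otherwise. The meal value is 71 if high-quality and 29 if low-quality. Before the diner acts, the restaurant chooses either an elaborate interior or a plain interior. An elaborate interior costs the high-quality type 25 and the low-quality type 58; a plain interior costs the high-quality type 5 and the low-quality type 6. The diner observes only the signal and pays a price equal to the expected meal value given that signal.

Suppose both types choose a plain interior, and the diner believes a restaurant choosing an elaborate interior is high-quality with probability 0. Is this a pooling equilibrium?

At the pooled signal (plain interior) the diner holds the prior 1/3 and pays 1/3·71 + 2/3·29 = 43. Off-path (elaborate interior) belief 0 gives 0·71 + 1·29 = 29.
High-quality: plain interior gives 43 − 5 = 38; elaborate interior gives 29 − 25 = 4. Stays. ✓
Low-quality: plain interior gives 43 − 6 = 37; elaborate interior gives 29 − 58 = -29. Stays. ✓

Yes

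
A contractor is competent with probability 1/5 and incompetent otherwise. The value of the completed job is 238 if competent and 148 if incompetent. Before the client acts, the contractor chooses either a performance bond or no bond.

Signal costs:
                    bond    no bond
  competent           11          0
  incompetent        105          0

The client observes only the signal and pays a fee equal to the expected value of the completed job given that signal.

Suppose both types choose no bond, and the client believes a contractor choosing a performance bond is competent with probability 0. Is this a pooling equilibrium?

Yes

On the equilibrium path (no bond) the client holds the prior 1/5 and pays 1/5·238 + 4/5·148 = 166. Off-path (bond) belief 0 gives 0·238 + 1·148 = 148.
Competent: no bond gives 166 − 0 = 166; bond gives 148 − 11 = 137. Stays. ✓
Incompetent: no bond gives 166 − 0 = 166; bond gives 148 − 105 = 43. Stays. ✓
Beliefs are Bayes-consistent on-path and both types best-respond.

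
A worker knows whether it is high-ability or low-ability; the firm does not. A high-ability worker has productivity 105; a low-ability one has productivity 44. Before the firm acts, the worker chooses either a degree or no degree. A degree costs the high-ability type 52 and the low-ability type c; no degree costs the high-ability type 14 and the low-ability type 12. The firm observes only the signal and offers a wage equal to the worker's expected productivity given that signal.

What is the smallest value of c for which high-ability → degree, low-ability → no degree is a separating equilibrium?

Under separation: degree → high-ability (pays 105); no degree → low-ability (pays 44).
High-ability: 105 − 52 = 53 ≥ 44 − 14 = 30. Holds regardless of c. ✓
Low-ability: 44 − 12 ≥ 105 − c, so c ≥ 105 − 32 = 73.

73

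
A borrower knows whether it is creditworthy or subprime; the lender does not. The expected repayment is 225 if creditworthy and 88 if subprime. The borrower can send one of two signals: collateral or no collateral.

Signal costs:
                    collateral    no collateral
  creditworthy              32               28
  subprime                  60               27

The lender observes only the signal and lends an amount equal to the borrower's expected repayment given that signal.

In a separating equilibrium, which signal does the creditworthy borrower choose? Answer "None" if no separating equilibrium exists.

Try creditworthy → collateral, subprime → no collateral:
  Under separation the lender infers type exactly: collateral → creditworthy (pays 225), no collateral → subprime (pays 88).
  Creditworthy: collateral gives 225 − 32 = 193; no collateral gives 88 − 28 = 60. No deviation. ✓
  Subprime: no collateral gives 88 − 27 = 61; collateral gives 225 − 60 = 165. Would deviate. ✗
Try creditworthy → no collateral, subprime → collateral:
  Under separation the lender infers type exactly: no collateral → creditworthy (pays 225), collateral → subprime (pays 88).
  Creditworthy: no collateral gives 225 − 28 = 197; collateral gives 88 − 32 = 56. No deviation. ✓
  Subprime: collateral gives 88 − 60 = 28; no collateral gives 225 − 27 = 198. Would deviate. ✗
Neither assignment is incentive-compatible.

None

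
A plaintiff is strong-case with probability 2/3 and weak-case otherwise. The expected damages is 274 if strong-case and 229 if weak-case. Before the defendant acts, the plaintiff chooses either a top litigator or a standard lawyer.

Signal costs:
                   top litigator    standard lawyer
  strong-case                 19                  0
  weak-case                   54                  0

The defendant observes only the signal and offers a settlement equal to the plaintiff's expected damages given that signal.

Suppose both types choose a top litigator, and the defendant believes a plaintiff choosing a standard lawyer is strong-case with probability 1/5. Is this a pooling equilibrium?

No

At the pooled signal (top litigator) the defendant holds the prior 2/3 and pays 2/3·274 + 1/3·229 = 259. Off-path (standard lawyer) belief 1/5 gives 1/5·274 + 4/5·229 = 238.
Strong-case: top litigator gives 259 − 19 = 240; standard lawyer gives 238 − 0 = 238. Stays. ✓
Weak-case: top litigator gives 259 − 54 = 205; standard lawyer gives 238 − 0 = 238. Deviates. ✗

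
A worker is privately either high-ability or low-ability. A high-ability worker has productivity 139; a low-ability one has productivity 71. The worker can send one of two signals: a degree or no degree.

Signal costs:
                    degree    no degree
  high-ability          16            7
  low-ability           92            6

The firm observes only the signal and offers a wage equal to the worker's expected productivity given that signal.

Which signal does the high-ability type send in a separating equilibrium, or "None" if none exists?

Try high-ability → degree, low-ability → no degree:
  Under separation the firm infers type exactly: degree → high-ability (pays 139), no degree → low-ability (pays 71).
  High-ability: degree gives 139 − 16 = 123; no degree gives 71 − 7 = 64. No deviation. ✓
  Low-ability: no degree gives 71 − 6 = 65; degree gives 139 − 92 = 47. No deviation. ✓
Both hold — the high-ability type sends degree.

degree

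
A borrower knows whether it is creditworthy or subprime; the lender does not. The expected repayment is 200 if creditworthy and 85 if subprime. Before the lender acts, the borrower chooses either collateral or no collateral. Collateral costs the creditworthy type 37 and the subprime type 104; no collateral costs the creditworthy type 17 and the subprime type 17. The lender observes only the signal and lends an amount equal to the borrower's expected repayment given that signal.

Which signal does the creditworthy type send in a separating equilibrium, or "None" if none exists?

None

Try creditworthy → collateral, subprime → no collateral:
  Under separation the lender infers type exactly: collateral → creditworthy (pays 200), no collateral → subprime (pays 85).
  Creditworthy: collateral gives 200 − 37 = 163; no collateral gives 85 − 17 = 68. No deviation. ✓
  Subprime: no collateral gives 85 − 17 = 68; collateral gives 200 − 104 = 96. Would deviate. ✗
Try creditworthy → no collateral, subprime → collateral:
  Under separation the lender infers type exactly: no collateral → creditworthy (pays 200), collateral → subprime (pays 85).
  Creditworthy: no collateral gives 200 − 17 = 183; collateral gives 85 − 37 = 48. No deviation. ✓
  Subprime: collateral gives 85 − 104 = -19; no collateral gives 200 − 17 = 183. Would deviate. ✗
Neither assignment is incentive-compatible.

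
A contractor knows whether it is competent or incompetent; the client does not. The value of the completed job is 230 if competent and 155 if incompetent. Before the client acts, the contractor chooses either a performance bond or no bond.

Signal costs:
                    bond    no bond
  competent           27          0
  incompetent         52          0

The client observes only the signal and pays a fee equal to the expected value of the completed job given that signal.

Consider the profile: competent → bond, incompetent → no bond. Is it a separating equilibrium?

If types separate, bond earns payment 230 and no bond earns 155.
Competent: bond gives 230 − 27 = 203; no bond gives 155 − 0 = 155. No deviation. ✓
Incompetent: no bond gives 155 − 0 = 155; bond gives 230 − 52 = 178. Would deviate. ✗

No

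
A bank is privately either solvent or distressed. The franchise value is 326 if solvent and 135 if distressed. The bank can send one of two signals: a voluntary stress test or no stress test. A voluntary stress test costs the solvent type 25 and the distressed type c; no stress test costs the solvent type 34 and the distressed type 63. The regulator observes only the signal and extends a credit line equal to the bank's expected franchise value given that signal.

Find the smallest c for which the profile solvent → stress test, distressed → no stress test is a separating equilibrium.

Under separation: stress test → solvent (pays 326); no stress test → distressed (pays 135).
Solvent: 326 − 25 = 301 ≥ 135 − 34 = 101. Holds regardless of c. ✓
Distressed: 135 − 63 ≥ 326 − c, so c ≥ 326 − 72 = 254.

254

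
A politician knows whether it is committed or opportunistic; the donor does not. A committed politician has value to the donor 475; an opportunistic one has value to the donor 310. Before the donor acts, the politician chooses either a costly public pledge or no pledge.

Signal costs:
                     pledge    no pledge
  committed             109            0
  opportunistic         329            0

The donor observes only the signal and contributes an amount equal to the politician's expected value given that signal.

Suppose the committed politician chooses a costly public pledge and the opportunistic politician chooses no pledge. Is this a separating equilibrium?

Under separation the donor infers type exactly: pledge → committed (pays 475), no pledge → opportunistic (pays 310).
Committed: pledge gives 475 − 109 = 366; no pledge gives 310 − 0 = 310. No deviation. ✓
Opportunistic: no pledge gives 310 − 0 = 310; pledge gives 475 − 329 = 146. No deviation. ✓
Both incentive constraints hold.

Yes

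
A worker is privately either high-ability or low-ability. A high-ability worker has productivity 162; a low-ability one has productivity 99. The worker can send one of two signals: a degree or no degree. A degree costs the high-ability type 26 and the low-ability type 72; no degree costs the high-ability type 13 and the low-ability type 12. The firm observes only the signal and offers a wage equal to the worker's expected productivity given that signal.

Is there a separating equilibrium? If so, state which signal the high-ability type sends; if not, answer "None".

Try high-ability → degree, low-ability → no degree:
  If types separate, degree earns payment 162 and no degree earns 99.
  High-ability: degree gives 162 − 26 = 136; no degree gives 99 − 13 = 86. No deviation. ✓
  Low-ability: no degree gives 99 − 12 = 87; degree gives 162 − 72 = 90. Would deviate. ✗
Try high-ability → no degree, low-ability → degree:
  If types separate, no degree earns payment 162 and degree earns 99.
  High-ability: no degree gives 162 − 13 = 149; degree gives 99 − 26 = 73. No deviation. ✓
  Low-ability: degree gives 99 − 72 = 27; no degree gives 162 − 12 = 150. Would deviate. ✗
Neither assignment is incentive-compatible.

None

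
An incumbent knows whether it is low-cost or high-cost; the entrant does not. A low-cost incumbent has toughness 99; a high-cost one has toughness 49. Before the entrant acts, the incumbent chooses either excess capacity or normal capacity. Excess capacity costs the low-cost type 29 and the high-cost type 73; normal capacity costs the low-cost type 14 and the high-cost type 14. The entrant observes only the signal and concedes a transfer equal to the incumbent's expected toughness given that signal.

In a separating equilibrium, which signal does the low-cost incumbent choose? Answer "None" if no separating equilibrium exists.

Try low-cost → excess capacity, high-cost → normal capacity:
  Under separation the entrant infers type exactly: excess capacity → low-cost (pays 99), normal capacity → high-cost (pays 49).
  Low-cost: excess capacity gives 99 − 29 = 70; normal capacity gives 49 − 14 = 35. No deviation. ✓
  High-cost: normal capacity gives 49 − 14 = 35; excess capacity gives 99 − 73 = 26. No deviation. ✓
Both hold — the low-cost type sends excess capacity.

excess capacity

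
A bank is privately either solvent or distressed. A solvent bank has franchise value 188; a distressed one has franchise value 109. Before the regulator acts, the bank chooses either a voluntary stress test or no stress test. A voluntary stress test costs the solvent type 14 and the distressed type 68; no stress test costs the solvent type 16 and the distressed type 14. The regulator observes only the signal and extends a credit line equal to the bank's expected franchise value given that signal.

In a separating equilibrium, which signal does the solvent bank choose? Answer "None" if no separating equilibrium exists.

Try solvent → stress test, distressed → no stress test:
  If types separate, stress test earns payment 188 and no stress test earns 109.
  Solvent: stress test gives 188 − 14 = 174; no stress test gives 109 − 16 = 93. No deviation. ✓
  Distressed: no stress test gives 109 − 14 = 95; stress test gives 188 − 68 = 120. Would deviate. ✗
Try solvent → no stress test, distressed → stress test:
  If types separate, no stress test earns payment 188 and stress test earns 109.
  Solvent: no stress test gives 188 − 16 = 172; stress test gives 109 − 14 = 95. No deviation. ✓
  Distressed: stress test gives 109 − 68 = 41; no stress test gives 188 − 14 = 174. Would deviate. ✗
Neither assignment is incentive-compatible.

None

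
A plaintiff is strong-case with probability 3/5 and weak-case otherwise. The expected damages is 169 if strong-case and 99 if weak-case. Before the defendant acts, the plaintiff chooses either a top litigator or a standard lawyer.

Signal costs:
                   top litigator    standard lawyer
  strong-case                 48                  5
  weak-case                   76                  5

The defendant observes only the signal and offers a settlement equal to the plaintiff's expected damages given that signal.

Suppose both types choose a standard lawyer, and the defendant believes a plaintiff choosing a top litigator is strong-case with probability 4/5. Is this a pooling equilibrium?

At the pooled signal (standard lawyer) the defendant holds the prior 3/5 and pays 3/5·169 + 2/5·99 = 141. Off-path (top litigator) belief 4/5 gives 4/5·169 + 1/5·99 = 155.
Strong-case: standard lawyer gives 141 − 5 = 136; top litigator gives 155 − 48 = 107. Stays. ✓
Weak-case: standard lawyer gives 141 − 5 = 136; top litigator gives 155 − 76 = 79. Stays. ✓

Yes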